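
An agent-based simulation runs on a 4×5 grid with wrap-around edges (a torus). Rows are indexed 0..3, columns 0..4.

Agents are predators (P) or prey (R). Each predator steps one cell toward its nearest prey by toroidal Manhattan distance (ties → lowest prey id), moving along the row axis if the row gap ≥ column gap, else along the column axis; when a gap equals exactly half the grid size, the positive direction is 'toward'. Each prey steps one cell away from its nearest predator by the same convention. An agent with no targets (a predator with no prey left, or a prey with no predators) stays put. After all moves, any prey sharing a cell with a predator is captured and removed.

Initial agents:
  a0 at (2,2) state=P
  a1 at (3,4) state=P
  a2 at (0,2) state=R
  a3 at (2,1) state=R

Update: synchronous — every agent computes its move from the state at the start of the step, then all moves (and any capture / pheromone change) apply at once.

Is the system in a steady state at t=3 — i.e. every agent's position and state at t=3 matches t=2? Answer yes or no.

no

t=1: a0@(2,1):P a1@(3,3):P a2@(3,2):R a3@(2,0):R
t=2: a0@(2,0):P a1@(3,2):P a2@(3,1):R a3@(2,4):R
t=3: a0@(2,4):P a1@(3,1):P a2@(3,0):R a3@(2,3):R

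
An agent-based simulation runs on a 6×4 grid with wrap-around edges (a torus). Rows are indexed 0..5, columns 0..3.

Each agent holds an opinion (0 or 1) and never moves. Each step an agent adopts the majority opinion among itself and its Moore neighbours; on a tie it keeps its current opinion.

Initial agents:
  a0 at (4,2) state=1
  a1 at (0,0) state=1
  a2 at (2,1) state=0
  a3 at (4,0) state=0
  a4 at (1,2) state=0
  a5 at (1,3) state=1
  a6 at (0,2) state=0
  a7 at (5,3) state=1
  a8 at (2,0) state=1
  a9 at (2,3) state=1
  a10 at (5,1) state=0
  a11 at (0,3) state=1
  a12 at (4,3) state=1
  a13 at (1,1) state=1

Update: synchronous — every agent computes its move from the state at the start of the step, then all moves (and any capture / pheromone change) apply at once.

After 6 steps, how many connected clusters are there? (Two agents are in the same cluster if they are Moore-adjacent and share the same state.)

t=1: a0@(4,2):1 a1@(0,0):1 a2@(2,1):0 a3@(4,0):0 a4@(1,2):1 a5@(1,3):1 a6@(0,2):1 a7@(5,3):1 a8@(2,0):1 a9@(2,3):1 a10@(5,1):0 a11@(0,3):1 a12@(4,3):1 a13@(1,1):1
t=2: a0@(4,2):1 a1@(0,0):1 a2@(2,1):1 a3@(4,0):0 a4@(1,2):1 a5@(1,3):1 a6@(0,2):1 a7@(5,3):1 a8@(2,0):1 a9@(2,3):1 a10@(5,1):1 a11@(0,3):1 a12@(4,3):1 a13@(1,1):1
t=3: a0@(4,2):1 a1@(0,0):1 a2@(2,1):1 a3@(4,0):1 a4@(1,2):1 a5@(1,3):1 a6@(0,2):1 a7@(5,3):1 a8@(2,0):1 a9@(2,3):1 a10@(5,1):1 a11@(0,3):1 a12@(4,3):1 a13@(1,1):1
t=4: (unchanged — steady state)

1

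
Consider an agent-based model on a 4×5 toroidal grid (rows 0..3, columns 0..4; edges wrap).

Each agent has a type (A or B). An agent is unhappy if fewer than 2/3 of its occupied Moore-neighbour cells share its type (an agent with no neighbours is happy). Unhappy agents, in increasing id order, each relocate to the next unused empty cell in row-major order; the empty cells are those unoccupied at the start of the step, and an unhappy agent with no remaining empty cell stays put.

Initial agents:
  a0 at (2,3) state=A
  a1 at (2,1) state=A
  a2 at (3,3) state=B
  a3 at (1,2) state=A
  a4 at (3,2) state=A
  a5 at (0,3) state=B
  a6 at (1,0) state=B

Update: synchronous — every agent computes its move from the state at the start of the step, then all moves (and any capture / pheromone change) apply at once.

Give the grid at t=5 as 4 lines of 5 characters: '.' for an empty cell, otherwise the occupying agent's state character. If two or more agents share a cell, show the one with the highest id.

t=1: a0@(2,3):A a1@(2,1):A a2@(0,0):B a3@(1,2):A a4@(0,1):A a5@(0,2):B a6@(0,4):B
t=2: a0@(2,3):A a1@(2,1):A a2@(0,3):B a3@(1,2):A a4@(1,0):A a5@(1,1):B a6@(0,4):B
t=3: a0@(2,3):A a1@(2,1):A a2@(0,0):B a3@(0,1):A a4@(0,2):A a5@(1,3):B a6@(1,4):B
t=4: a0@(0,3):A a1@(2,1):A a2@(0,4):B a3@(1,0):A a4@(1,1):A a5@(1,2):B a6@(1,4):B
t=5: a0@(0,0):A a1@(2,1):A a2@(0,1):B a3@(0,2):A a4@(1,1):A a5@(1,3):B a6@(2,0):B

ABA..
.A.B.
BA...
.....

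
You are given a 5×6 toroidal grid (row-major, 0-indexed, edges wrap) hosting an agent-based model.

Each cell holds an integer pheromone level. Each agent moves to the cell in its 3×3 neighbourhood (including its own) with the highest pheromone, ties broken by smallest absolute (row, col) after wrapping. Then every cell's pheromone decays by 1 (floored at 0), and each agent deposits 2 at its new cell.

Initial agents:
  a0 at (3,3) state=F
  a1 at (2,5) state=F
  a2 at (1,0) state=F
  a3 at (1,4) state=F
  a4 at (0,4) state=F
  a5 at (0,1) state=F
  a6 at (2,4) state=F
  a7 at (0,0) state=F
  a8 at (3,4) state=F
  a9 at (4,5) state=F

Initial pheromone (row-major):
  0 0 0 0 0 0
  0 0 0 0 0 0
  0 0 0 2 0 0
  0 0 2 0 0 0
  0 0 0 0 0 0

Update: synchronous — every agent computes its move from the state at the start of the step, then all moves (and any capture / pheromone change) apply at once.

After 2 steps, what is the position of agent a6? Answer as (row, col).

(2, 3)

t=1: a0@(2,3) a1@(1,0) a2@(0,0) a3@(2,3) a4@(0,3) a5@(0,0) a6@(2,3) a7@(0,0) a8@(2,3) a9@(0,0) | pheromone: 8 0 0 2 0 0 / 2 0 0 0 0 0 / 0 0 0 9 0 0 / 0 0 1 0 0 0 / 0 0 0 0 0 0
t=2: a0@(2,3) a1@(0,0) a2@(0,0) a3@(2,3) a4@(0,3) a5@(0,0) a6@(2,3) a7@(0,0) a8@(2,3) a9@(0,0) | pheromone: 17 0 0 3 0 0 / 1 0 0 0 0 0 / 0 0 0 16 0 0 / 0 0 0 0 0 0 / 0 0 0 0 0 0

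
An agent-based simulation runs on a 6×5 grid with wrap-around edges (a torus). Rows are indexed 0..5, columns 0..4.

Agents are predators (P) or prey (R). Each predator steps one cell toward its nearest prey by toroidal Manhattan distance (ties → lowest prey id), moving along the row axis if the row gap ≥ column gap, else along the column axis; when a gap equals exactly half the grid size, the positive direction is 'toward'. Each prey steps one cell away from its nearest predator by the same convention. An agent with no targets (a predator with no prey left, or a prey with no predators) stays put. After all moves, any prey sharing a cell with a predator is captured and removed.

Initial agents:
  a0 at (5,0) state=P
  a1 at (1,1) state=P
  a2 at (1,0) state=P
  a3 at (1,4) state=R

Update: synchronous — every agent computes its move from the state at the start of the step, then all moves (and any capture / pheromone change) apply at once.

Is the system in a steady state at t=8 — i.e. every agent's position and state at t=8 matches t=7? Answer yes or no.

no

t=1: a0@(0,0):P a1@(1,0):P a2@(1,4):P a3@(1,3):R
t=2: a0@(0,4):P a1@(1,4):P a2@(1,3):P a3@(1,2):R
t=3: a0@(0,3):P a1@(1,3):P a2@(1,2):P a3@(1,1):R
t=4: a0@(0,2):P a1@(1,2):P a2@(1,1):P a3@(1,0):R
t=5: a0@(0,1):P a1@(1,1):P a2@(1,0):P a3@(1,4):R
t=6: a0@(0,0):P a1@(1,0):P a2@(1,4):P a3@(1,3):R
t=7: a0@(0,4):P a1@(1,4):P a2@(1,3):P a3@(1,2):R
t=8: a0@(0,3):P a1@(1,3):P a2@(1,2):P a3@(1,1):R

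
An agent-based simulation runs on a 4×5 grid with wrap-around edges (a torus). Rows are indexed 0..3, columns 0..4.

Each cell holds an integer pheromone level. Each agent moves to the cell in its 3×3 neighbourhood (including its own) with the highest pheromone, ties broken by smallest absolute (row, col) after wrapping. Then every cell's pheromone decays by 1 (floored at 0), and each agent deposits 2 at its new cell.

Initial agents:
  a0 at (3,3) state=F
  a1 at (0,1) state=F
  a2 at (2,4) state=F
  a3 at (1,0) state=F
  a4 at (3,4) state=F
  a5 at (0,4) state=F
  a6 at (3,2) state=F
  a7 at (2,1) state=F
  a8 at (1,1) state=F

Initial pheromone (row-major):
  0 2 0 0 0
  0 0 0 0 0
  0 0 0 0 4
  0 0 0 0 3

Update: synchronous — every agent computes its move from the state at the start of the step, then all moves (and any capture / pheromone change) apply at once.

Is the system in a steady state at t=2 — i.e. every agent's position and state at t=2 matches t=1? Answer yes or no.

t=1: a0@(2,4) a1@(0,1) a2@(2,4) a3@(2,4) a4@(2,4) a5@(3,4) a6@(0,1) a7@(1,0) a8@(0,1) | pheromone: 0 7 0 0 0 / 2 0 0 0 0 / 0 0 0 0 11 / 0 0 0 0 4
t=2: a0@(2,4) a1@(0,1) a2@(2,4) a3@(2,4) a4@(2,4) a5@(2,4) a6@(0,1) a7@(2,4) a8@(0,1) | pheromone: 0 12 0 0 0 / 1 0 0 0 0 / 0 0 0 0 22 / 0 0 0 0 3

no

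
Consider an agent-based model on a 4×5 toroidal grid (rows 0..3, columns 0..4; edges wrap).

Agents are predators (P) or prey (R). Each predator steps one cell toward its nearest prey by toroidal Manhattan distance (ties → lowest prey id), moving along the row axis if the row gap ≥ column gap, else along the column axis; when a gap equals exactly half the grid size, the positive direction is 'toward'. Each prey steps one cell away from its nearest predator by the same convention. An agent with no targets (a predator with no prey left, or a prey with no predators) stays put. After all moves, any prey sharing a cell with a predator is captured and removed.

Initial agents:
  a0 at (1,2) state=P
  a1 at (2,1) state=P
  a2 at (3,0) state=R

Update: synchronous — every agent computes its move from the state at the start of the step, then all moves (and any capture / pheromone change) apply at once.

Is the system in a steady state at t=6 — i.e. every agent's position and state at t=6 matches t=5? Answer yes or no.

no

t=1: a0@(2,2):P a1@(3,1):P a2@(0,0):R
t=2: a0@(3,2):P a1@(0,1):P a2@(1,0):R
t=3: a0@(0,2):P a1@(1,1):P a2@(2,0):R
t=4: a0@(1,2):P a1@(2,1):P a2@(3,0):R
t=5: a0@(2,2):P a1@(3,1):P a2@(0,0):R
t=6: a0@(3,2):P a1@(0,1):P a2@(1,0):R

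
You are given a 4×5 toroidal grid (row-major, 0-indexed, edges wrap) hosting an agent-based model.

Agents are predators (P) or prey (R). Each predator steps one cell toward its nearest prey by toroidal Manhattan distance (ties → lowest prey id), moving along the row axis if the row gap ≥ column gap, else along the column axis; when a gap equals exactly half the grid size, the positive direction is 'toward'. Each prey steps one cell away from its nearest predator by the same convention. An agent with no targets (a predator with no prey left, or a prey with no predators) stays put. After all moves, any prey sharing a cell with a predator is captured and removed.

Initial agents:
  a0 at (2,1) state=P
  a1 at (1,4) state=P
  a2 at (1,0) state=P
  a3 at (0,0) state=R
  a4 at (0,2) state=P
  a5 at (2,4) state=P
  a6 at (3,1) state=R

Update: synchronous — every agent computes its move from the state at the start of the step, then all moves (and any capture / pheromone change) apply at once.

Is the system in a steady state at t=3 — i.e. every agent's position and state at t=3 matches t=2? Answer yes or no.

t=1: a0@(3,1):P a1@(0,4):P a2@(0,0):P a3@(3,0):R a4@(0,1):P a5@(3,4):P
t=2: a0@(3,0):P a1@(3,4):P a2@(3,0):P a4@(3,1):P a5@(3,0):P
t=3: (unchanged — steady state)

yes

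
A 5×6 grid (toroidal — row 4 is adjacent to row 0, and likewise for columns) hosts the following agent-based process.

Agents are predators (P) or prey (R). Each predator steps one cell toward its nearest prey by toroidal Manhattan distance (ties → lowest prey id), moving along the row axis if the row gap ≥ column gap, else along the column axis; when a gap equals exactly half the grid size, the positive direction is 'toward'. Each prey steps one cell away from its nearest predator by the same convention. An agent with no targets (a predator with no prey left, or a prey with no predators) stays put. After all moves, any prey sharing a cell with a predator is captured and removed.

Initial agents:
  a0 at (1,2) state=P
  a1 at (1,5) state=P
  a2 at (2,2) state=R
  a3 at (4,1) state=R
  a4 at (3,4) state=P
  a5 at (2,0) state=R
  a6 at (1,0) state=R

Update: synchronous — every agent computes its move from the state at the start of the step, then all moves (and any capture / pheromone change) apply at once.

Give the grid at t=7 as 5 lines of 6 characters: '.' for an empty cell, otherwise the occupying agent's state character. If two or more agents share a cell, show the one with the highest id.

t=1: a0@(2,2):P a1@(1,0):P a2@(3,2):R a3@(3,1):R a4@(3,3):P a5@(3,0):R a6@(1,1):R
t=2: a0@(3,2):P a1@(1,1):P a2@(4,2):R a3@(4,1):R a4@(3,2):P a5@(4,0):R a6@(1,2):R
t=3: a0@(4,2):P a1@(1,2):P a2@(0,2):R a3@(0,1):R a4@(4,2):P a5@(4,5):R a6@(1,3):R
t=4: a0@(0,2):P a1@(0,2):P a2@(1,2):R a3@(1,1):R a4@(0,2):P a5@(4,4):R a6@(1,4):R
t=5: a0@(1,2):P a1@(1,2):P a2@(2,2):R a3@(2,1):R a4@(1,2):P a5@(4,5):R a6@(1,5):R
t=6: a0@(2,2):P a1@(2,2):P a2@(3,2):R a3@(3,1):R a4@(2,2):P a5@(4,4):R a6@(1,4):R
t=7: a0@(3,2):P a1@(3,2):P a2@(4,2):R a3@(4,1):R a4@(3,2):P a5@(0,4):R a6@(1,5):R

....R.
.....R
......
..P...
.RR...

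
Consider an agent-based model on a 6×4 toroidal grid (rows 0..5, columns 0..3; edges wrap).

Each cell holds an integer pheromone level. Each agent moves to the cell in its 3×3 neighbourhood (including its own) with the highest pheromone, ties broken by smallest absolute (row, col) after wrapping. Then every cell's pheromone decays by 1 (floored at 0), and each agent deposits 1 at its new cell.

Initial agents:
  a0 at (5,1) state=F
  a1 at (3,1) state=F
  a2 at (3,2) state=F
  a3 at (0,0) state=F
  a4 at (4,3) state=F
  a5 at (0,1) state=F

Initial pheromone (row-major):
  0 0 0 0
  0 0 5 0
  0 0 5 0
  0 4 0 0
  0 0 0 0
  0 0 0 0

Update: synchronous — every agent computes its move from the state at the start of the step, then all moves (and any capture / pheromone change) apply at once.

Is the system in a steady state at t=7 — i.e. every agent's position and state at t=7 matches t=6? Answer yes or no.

t=1: a0@(0,0) a1@(2,2) a2@(2,2) a3@(0,0) a4@(3,0) a5@(1,2) | pheromone: 2 0 0 0 / 0 0 5 0 / 0 0 6 0 / 1 3 0 0 / 0 0 0 0 / 0 0 0 0
t=2: a0@(0,0) a1@(2,2) a2@(2,2) a3@(0,0) a4@(3,1) a5@(2,2) | pheromone: 3 0 0 0 / 0 0 4 0 / 0 0 8 0 / 0 3 0 0 / 0 0 0 0 / 0 0 0 0
t=3: a0@(0,0) a1@(2,2) a2@(2,2) a3@(0,0) a4@(2,2) a5@(2,2) | pheromone: 4 0 0 0 / 0 0 3 0 / 0 0 11 0 / 0 2 0 0 / 0 0 0 0 / 0 0 0 0
t=4: a0@(0,0) a1@(2,2) a2@(2,2) a3@(0,0) a4@(2,2) a5@(2,2) | pheromone: 5 0 0 0 / 0 0 2 0 / 0 0 14 0 / 0 1 0 0 / 0 0 0 0 / 0 0 0 0
t=5: a0@(0,0) a1@(2,2) a2@(2,2) a3@(0,0) a4@(2,2) a5@(2,2) | pheromone: 6 0 0 0 / 0 0 1 0 / 0 0 17 0 / 0 0 0 0 / 0 0 0 0 / 0 0 0 0
t=6: a0@(0,0) a1@(2,2) a2@(2,2) a3@(0,0) a4@(2,2) a5@(2,2) | pheromone: 7 0 0 0 / 0 0 0 0 / 0 0 20 0 / 0 0 0 0 / 0 0 0 0 / 0 0 0 0
t=7: a0@(0,0) a1@(2,2) a2@(2,2) a3@(0,0) a4@(2,2) a5@(2,2) | pheromone: 8 0 0 0 / 0 0 0 0 / 0 0 23 0 / 0 0 0 0 / 0 0 0 0 / 0 0 0 0

yes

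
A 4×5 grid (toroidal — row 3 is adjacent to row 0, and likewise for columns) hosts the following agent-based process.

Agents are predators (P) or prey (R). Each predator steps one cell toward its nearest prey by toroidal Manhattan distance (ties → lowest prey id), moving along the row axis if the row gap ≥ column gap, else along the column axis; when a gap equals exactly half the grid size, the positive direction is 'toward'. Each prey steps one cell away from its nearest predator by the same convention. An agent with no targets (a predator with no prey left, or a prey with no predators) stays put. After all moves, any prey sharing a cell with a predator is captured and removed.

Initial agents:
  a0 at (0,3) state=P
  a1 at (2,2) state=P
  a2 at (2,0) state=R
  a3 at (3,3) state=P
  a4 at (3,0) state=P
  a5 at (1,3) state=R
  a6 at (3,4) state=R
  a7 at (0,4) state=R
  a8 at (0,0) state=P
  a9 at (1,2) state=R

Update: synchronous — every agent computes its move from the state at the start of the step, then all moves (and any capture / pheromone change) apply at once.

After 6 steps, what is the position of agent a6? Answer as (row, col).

t=1: a0@(1,3):P a1@(1,2):P a2@(1,0):R a3@(3,4):P a4@(2,0):P a5@(2,3):R a6@(3,0):R a7@(0,0):R a8@(0,4):P a9@(0,2):R
t=2: a0@(2,3):P a1@(0,2):P a3@(3,0):P a4@(1,0):P a5@(3,3):R a6@(3,1):R a7@(0,1):R a8@(0,0):P a9@(3,2):R
t=3: a0@(3,3):P a1@(0,1):P a3@(3,1):P a4@(0,0):P a5@(0,3):R a6@(3,2):R a8@(0,1):P a9@(2,2):R
t=4: a0@(0,3):P a1@(0,2):P a3@(3,2):P a4@(0,4):P a5@(1,3):R a6@(3,1):R a8@(0,2):P a9@(1,2):R
t=5: a0@(1,3):P a1@(1,2):P a3@(3,1):P a4@(1,4):P a5@(2,3):R a6@(3,0):R a8@(1,2):P a9@(2,2):R
t=6: a0@(2,3):P a1@(2,2):P a3@(3,0):P a4@(2,4):P a5@(3,3):R a6@(3,4):R a8@(2,2):P a9@(3,2):R

(3, 4)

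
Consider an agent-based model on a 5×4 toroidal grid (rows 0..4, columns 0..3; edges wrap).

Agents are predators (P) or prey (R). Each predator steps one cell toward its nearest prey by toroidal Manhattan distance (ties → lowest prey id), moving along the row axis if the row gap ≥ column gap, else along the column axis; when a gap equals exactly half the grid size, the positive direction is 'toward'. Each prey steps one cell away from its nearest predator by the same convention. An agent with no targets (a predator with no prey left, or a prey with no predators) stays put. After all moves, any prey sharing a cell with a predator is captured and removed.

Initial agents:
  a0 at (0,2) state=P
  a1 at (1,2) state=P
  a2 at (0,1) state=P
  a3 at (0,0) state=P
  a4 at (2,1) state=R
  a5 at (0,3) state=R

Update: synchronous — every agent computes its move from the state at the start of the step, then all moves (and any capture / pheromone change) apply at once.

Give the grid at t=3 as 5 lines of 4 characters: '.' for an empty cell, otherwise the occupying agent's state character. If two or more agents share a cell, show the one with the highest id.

.PR.
....
....
.P..
..P.

t=1: a0@(0,3):P a1@(2,2):P a2@(1,1):P a3@(0,3):P a4@(3,1):R a5@(0,0):R
t=2: a0@(0,0):P a1@(3,2):P a2@(2,1):P a3@(0,0):P a4@(4,1):R a5@(0,1):R
t=3: a0@(0,1):P a1@(4,2):P a2@(3,1):P a3@(0,1):P a5@(0,2):R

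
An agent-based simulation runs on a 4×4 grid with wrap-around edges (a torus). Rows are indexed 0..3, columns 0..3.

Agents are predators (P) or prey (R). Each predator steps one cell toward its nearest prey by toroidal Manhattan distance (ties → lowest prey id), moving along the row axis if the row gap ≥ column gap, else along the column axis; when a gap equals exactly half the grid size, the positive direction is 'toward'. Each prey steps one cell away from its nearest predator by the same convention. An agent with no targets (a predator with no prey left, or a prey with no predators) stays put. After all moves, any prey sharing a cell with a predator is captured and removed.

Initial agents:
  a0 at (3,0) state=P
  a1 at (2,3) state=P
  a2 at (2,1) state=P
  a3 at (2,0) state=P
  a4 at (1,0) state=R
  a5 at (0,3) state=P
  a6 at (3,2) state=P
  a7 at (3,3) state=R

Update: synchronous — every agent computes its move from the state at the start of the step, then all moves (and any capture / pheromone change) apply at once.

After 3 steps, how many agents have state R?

t=1: a0@(3,3):P a1@(3,3):P a2@(1,1):P a3@(1,0):P a4@(0,0):R a5@(3,3):P a6@(3,3):P a7@(3,2):R
t=2: a0@(3,2):P a1@(3,2):P a2@(0,1):P a3@(0,0):P a4@(3,0):R a5@(3,2):P a6@(3,2):P a7@(3,1):R
t=3: a0@(3,1):P a1@(3,1):P a2@(3,1):P a3@(3,0):P a4@(2,0):R a5@(3,1):P a6@(3,1):P

1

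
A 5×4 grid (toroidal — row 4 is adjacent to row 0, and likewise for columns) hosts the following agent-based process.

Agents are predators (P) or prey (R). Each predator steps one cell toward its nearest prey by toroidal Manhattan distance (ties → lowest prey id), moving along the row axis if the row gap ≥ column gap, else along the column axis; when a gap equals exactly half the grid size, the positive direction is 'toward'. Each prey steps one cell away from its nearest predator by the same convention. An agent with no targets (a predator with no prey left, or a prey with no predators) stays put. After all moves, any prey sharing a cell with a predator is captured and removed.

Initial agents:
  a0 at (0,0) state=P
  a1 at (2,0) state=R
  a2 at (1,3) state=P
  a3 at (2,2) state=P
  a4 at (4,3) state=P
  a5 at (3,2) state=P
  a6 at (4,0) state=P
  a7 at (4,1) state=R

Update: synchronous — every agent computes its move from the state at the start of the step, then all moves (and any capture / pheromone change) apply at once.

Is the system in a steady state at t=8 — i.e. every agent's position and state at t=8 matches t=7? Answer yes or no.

t=1: a0@(1,0):P a1@(3,0):R a2@(2,3):P a3@(2,3):P a4@(4,0):P a5@(4,2):P a6@(4,1):P
t=2: a0@(2,0):P a2@(3,3):P a3@(3,3):P a4@(3,0):P a5@(4,3):P a6@(3,1):P
t=3: (unchanged — steady state)

yes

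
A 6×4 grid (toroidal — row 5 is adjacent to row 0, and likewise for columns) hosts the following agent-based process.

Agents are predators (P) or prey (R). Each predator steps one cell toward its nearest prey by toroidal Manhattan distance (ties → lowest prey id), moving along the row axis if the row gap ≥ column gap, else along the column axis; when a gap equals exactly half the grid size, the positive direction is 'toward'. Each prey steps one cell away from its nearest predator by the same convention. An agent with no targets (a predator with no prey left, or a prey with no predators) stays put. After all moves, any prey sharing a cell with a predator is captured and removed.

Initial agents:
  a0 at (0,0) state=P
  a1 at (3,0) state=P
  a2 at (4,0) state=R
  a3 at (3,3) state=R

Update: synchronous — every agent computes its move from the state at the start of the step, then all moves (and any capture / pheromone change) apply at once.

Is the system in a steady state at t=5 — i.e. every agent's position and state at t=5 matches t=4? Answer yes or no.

no

t=1: a0@(5,0):P a1@(4,0):P a3@(3,2):R
t=2: a0@(4,0):P a1@(4,1):P a3@(3,1):R
t=3: a0@(3,0):P a1@(3,1):P a3@(2,1):R
t=4: a0@(2,0):P a1@(2,1):P a3@(1,1):R
t=5: a0@(1,0):P a1@(1,1):P a3@(0,1):R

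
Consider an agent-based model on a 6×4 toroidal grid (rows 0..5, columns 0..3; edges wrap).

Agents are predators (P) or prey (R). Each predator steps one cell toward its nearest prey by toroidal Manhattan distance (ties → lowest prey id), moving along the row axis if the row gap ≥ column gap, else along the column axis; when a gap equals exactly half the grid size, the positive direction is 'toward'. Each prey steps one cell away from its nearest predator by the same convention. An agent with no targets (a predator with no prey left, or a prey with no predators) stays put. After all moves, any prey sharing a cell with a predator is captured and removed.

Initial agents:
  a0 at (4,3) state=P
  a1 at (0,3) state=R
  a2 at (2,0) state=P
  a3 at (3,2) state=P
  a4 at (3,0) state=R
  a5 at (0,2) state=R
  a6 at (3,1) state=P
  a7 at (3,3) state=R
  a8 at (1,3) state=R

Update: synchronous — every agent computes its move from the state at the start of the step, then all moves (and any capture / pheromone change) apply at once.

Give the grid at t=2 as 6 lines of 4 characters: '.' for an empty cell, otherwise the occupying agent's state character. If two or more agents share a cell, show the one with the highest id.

t=1: a0@(3,3):P a1@(1,3):R a2@(3,0):P a3@(3,3):P a4@(4,0):R a5@(1,2):R a6@(3,0):P a7@(2,3):R a8@(0,3):R
t=2: a0@(2,3):P a1@(0,3):R a2@(4,0):P a3@(2,3):P a4@(5,0):R a5@(0,2):R a6@(4,0):P a7@(1,3):R a8@(5,3):R

..RR
...R
...P
....
P...
R..R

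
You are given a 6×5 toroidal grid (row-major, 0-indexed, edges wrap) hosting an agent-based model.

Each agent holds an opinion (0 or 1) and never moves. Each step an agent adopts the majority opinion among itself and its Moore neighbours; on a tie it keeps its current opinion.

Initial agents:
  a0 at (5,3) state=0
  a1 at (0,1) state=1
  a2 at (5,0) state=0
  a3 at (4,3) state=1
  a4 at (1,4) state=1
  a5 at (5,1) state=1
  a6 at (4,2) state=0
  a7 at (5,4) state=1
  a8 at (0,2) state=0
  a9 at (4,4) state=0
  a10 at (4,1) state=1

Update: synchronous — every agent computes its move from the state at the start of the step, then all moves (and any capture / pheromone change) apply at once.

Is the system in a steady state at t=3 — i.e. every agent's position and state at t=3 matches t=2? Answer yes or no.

t=1: a0@(5,3):0 a1@(0,1):1 a2@(5,0):1 a3@(4,3):0 a4@(1,4):1 a5@(5,1):1 a6@(4,2):1 a7@(5,4):0 a8@(0,2):0 a9@(4,4):0 a10@(4,1):1
t=2: (unchanged — steady state)

yes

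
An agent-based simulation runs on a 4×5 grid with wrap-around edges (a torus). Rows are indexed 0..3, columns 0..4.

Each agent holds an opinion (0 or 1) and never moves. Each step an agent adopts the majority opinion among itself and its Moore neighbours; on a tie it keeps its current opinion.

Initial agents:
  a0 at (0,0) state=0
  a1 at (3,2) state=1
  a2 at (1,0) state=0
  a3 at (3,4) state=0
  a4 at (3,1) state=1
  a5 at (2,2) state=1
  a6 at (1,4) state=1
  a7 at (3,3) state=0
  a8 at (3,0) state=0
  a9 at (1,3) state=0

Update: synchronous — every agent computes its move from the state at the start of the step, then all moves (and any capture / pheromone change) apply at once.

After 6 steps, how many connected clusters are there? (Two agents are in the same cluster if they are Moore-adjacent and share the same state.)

2

t=1: a0@(0,0):0 a1@(3,2):1 a2@(1,0):0 a3@(3,4):0 a4@(3,1):1 a5@(2,2):1 a6@(1,4):0 a7@(3,3):0 a8@(3,0):0 a9@(1,3):1
t=2: (unchanged — steady state)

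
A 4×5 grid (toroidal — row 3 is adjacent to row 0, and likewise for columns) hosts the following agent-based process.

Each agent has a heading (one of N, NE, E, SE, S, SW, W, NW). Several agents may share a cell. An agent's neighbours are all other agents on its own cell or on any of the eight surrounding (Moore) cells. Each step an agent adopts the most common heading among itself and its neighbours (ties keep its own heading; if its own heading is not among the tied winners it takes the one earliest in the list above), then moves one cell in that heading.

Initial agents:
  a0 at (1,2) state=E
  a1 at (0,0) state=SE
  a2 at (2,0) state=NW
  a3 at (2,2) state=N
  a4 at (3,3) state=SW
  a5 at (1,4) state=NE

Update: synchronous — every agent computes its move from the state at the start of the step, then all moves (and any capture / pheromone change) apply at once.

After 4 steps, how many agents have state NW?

t=1: a0@(1,3):E a1@(1,1):SE a2@(1,4):NW a3@(1,2):N a4@(0,2):SW a5@(0,0):NE
t=2: a0@(1,4):E a1@(2,2):SE a2@(0,3):NW a3@(0,2):N a4@(1,1):SW a5@(3,1):NE
t=3: a0@(1,0):E a1@(3,3):SE a2@(3,2):NW a3@(3,2):N a4@(2,0):SW a5@(2,2):NE
t=4: a0@(1,1):E a1@(0,4):SE a2@(2,1):NW a3@(2,2):N a4@(3,4):SW a5@(1,3):NE

1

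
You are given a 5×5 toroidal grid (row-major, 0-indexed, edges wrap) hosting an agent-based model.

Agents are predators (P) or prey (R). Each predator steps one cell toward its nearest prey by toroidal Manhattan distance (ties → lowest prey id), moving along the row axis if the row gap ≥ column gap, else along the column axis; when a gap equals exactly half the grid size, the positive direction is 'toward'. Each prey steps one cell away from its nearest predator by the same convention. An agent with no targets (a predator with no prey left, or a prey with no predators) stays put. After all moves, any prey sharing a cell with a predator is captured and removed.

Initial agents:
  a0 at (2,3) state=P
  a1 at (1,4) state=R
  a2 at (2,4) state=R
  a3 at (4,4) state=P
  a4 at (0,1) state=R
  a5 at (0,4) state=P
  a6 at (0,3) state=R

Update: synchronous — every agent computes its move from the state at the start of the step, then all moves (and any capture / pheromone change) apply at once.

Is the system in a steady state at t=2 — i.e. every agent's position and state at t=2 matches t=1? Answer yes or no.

t=1: a0@(2,4):P a2@(2,0):R a3@(0,4):P a4@(0,2):R a5@(1,4):P a6@(0,2):R
t=2: a0@(2,0):P a2@(2,1):R a3@(0,3):P a4@(0,1):R a5@(2,4):P a6@(0,1):R

no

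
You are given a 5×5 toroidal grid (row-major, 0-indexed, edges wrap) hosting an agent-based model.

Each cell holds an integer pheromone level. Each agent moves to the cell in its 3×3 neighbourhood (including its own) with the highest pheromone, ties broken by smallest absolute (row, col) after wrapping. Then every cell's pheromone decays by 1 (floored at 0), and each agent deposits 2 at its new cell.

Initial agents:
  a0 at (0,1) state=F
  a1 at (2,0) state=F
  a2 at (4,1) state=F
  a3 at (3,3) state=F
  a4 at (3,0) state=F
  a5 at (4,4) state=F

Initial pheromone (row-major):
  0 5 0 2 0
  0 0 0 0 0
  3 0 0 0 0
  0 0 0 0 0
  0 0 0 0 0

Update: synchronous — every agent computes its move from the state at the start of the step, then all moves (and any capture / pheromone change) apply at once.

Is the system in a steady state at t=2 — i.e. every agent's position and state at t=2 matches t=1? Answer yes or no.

yes

t=1: a0@(0,1) a1@(2,0) a2@(0,1) a3@(2,2) a4@(2,0) a5@(0,3) | pheromone: 0 8 0 3 0 / 0 0 0 0 0 / 6 0 2 0 0 / 0 0 0 0 0 / 0 0 0 0 0
t=2: a0@(0,1) a1@(2,0) a2@(0,1) a3@(2,2) a4@(2,0) a5@(0,3) | pheromone: 0 11 0 4 0 / 0 0 0 0 0 / 9 0 3 0 0 / 0 0 0 0 0 / 0 0 0 0 0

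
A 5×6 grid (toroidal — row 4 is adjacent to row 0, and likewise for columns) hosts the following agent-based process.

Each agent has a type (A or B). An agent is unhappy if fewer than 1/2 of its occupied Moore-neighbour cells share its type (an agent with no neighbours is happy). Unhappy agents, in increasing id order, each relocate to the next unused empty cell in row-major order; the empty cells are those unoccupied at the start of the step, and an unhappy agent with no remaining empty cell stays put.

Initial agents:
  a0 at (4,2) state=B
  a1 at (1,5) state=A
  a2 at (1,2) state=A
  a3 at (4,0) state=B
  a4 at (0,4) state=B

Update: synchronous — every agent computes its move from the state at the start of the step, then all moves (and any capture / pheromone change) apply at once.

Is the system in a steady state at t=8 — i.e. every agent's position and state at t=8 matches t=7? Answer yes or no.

yes

t=1: a0@(4,2):B a1@(0,0):A a2@(1,2):A a3@(4,0):B a4@(0,1):B
t=2: a0@(4,2):B a1@(0,2):A a2@(0,3):A a3@(4,0):B a4@(0,1):B
t=3: a0@(0,0):B a1@(0,4):A a2@(0,3):A a3@(4,0):B a4@(0,1):B
t=4: (unchanged — steady state)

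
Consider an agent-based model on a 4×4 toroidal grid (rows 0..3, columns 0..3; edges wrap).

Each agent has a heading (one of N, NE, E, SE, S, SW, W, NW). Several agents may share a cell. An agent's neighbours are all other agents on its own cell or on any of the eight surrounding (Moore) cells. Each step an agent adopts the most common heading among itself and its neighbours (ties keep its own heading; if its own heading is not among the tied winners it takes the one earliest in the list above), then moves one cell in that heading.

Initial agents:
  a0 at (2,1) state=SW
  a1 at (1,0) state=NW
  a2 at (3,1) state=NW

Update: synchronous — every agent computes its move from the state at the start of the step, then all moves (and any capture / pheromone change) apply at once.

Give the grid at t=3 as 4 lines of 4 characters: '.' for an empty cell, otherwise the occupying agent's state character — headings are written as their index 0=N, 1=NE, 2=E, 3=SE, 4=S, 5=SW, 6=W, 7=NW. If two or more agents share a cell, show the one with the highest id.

t=1: a0@(1,0):NW a1@(0,3):NW a2@(2,0):NW
t=2: a0@(0,3):NW a1@(3,2):NW a2@(1,3):NW
t=3: a0@(3,2):NW a1@(2,1):NW a2@(0,2):NW

..7.
....
.7..
..7.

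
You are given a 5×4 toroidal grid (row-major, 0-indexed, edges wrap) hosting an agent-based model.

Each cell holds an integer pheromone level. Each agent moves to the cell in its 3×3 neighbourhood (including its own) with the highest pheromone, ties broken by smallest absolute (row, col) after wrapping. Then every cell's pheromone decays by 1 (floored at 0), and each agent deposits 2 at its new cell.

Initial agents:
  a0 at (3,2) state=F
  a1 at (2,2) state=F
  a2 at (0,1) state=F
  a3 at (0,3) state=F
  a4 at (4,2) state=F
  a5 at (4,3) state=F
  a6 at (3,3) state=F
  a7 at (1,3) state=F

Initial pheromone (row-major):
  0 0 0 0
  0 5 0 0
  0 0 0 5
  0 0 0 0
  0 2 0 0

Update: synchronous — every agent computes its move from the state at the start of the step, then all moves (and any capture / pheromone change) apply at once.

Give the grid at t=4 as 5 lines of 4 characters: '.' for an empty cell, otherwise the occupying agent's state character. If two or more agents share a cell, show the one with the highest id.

....
.F..
...F
....
....

t=1: a0@(2,3) a1@(1,1) a2@(1,1) a3@(0,0) a4@(4,1) a5@(0,0) a6@(2,3) a7@(2,3) | pheromone: 4 0 0 0 / 0 8 0 0 / 0 0 0 10 / 0 0 0 0 / 0 3 0 0
t=2: a0@(2,3) a1@(1,1) a2@(1,1) a3@(1,1) a4@(0,0) a5@(1,1) a6@(2,3) a7@(2,3) | pheromone: 5 0 0 0 / 0 15 0 0 / 0 0 0 15 / 0 0 0 0 / 0 2 0 0
t=3: a0@(2,3) a1@(1,1) a2@(1,1) a3@(1,1) a4@(1,1) a5@(1,1) a6@(2,3) a7@(2,3) | pheromone: 4 0 0 0 / 0 24 0 0 / 0 0 0 20 / 0 0 0 0 / 0 1 0 0
t=4: a0@(2,3) a1@(1,1) a2@(1,1) a3@(1,1) a4@(1,1) a5@(1,1) a6@(2,3) a7@(2,3) | pheromone: 3 0 0 0 / 0 33 0 0 / 0 0 0 25 / 0 0 0 0 / 0 0 0 0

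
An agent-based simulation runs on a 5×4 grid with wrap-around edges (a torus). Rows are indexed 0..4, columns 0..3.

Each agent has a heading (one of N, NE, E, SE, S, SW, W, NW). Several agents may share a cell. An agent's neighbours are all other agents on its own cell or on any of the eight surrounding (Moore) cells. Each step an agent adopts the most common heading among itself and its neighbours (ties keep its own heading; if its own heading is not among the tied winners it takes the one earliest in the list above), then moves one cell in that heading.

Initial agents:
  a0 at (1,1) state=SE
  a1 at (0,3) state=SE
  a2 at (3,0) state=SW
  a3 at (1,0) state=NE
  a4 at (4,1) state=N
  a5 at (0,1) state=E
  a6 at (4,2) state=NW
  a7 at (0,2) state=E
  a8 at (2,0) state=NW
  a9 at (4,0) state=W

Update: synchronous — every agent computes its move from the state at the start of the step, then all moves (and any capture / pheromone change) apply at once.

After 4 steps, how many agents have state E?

9

t=1: a0@(1,2):E a1@(1,0):SE a2@(4,3):SW a3@(2,1):SE a4@(4,2):E a5@(0,2):E a6@(4,3):E a7@(0,3):E a8@(1,3):NW a9@(4,3):W
t=2: a0@(1,3):E a1@(2,1):SE a2@(4,0):E a3@(3,2):SE a4@(4,3):E a5@(0,3):E a6@(4,0):E a7@(0,0):E a8@(1,0):E a9@(4,0):E
t=3: a0@(1,0):E a1@(3,2):SE a2@(4,1):E a3@(4,3):SE a4@(4,0):E a5@(0,0):E a6@(4,1):E a7@(0,1):E a8@(1,1):E a9@(4,1):E
t=4: a0@(1,1):E a1@(3,3):E a2@(4,2):E a3@(0,0):SE a4@(4,1):E a5@(0,1):E a6@(4,2):E a7@(0,2):E a8@(1,2):E a9@(4,2):E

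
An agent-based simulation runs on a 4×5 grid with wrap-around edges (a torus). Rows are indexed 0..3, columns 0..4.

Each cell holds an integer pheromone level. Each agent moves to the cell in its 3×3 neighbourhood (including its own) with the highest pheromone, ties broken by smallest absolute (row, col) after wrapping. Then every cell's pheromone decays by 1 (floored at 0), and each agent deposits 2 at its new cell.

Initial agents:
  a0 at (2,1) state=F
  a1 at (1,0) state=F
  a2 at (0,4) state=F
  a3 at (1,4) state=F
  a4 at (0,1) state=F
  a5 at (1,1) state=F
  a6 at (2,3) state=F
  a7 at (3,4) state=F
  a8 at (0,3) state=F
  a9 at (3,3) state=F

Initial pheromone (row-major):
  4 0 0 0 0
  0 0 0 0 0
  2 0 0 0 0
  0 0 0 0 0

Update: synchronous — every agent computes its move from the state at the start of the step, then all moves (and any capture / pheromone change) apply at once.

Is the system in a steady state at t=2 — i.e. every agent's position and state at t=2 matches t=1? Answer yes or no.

t=1: a0@(2,0) a1@(0,0) a2@(0,0) a3@(0,0) a4@(0,0) a5@(0,0) a6@(1,2) a7@(0,0) a8@(0,2) a9@(0,2) | pheromone: 15 0 4 0 0 / 0 0 2 0 0 / 3 0 0 0 0 / 0 0 0 0 0
t=2: a0@(2,0) a1@(0,0) a2@(0,0) a3@(0,0) a4@(0,0) a5@(0,0) a6@(0,2) a7@(0,0) a8@(0,2) a9@(0,2) | pheromone: 26 0 9 0 0 / 0 0 1 0 0 / 4 0 0 0 0 / 0 0 0 0 0

no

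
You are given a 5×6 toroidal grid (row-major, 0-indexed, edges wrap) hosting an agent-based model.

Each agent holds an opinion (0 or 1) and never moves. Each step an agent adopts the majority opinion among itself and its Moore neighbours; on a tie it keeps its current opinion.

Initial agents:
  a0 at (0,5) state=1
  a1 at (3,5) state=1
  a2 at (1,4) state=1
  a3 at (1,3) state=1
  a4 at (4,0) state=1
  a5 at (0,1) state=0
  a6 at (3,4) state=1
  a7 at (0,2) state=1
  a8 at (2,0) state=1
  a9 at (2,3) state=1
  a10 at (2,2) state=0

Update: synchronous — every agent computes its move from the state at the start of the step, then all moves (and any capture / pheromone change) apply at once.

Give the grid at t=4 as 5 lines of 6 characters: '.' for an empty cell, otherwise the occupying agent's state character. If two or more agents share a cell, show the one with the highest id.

t=1: a0@(0,5):1 a1@(3,5):1 a2@(1,4):1 a3@(1,3):1 a4@(4,0):1 a5@(0,1):1 a6@(3,4):1 a7@(0,2):1 a8@(2,0):1 a9@(2,3):1 a10@(2,2):1
t=2: (unchanged — steady state)

.11..1
...11.
1.11..
....11
1.....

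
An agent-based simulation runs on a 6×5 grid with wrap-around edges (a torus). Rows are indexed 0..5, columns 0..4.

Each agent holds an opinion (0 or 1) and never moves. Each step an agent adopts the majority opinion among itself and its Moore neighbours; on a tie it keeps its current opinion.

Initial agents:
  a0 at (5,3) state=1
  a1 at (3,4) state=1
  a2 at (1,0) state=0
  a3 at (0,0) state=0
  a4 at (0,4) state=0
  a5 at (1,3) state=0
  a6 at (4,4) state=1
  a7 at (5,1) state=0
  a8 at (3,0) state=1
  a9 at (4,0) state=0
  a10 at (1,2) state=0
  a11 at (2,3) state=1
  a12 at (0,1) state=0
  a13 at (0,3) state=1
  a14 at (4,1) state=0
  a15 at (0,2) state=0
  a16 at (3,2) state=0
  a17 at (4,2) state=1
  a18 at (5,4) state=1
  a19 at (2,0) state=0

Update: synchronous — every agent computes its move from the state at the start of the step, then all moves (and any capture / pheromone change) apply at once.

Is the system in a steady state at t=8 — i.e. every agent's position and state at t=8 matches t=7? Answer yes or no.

yes

t=1: a0@(5,3):1 a1@(3,4):1 a2@(1,0):0 a3@(0,0):0 a4@(0,4):0 a5@(1,3):0 a6@(4,4):1 a7@(5,1):0 a8@(3,0):1 a9@(4,0):1 a10@(1,2):0 a11@(2,3):0 a12@(0,1):0 a13@(0,3):0 a14@(4,1):0 a15@(0,2):0 a16@(3,2):0 a17@(4,2):0 a18@(5,4):1 a19@(2,0):0
t=2: a0@(5,3):0 a1@(3,4):1 a2@(1,0):0 a3@(0,0):0 a4@(0,4):0 a5@(1,3):0 a6@(4,4):1 a7@(5,1):0 a8@(3,0):1 a9@(4,0):1 a10@(1,2):0 a11@(2,3):0 a12@(0,1):0 a13@(0,3):0 a14@(4,1):0 a15@(0,2):0 a16@(3,2):0 a17@(4,2):0 a18@(5,4):1 a19@(2,0):0
t=3: a0@(5,3):0 a1@(3,4):1 a2@(1,0):0 a3@(0,0):0 a4@(0,4):0 a5@(1,3):0 a6@(4,4):1 a7@(5,1):0 a8@(3,0):1 a9@(4,0):1 a10@(1,2):0 a11@(2,3):0 a12@(0,1):0 a13@(0,3):0 a14@(4,1):0 a15@(0,2):0 a16@(3,2):0 a17@(4,2):0 a18@(5,4):0 a19@(2,0):0
t=4: (unchanged — steady state)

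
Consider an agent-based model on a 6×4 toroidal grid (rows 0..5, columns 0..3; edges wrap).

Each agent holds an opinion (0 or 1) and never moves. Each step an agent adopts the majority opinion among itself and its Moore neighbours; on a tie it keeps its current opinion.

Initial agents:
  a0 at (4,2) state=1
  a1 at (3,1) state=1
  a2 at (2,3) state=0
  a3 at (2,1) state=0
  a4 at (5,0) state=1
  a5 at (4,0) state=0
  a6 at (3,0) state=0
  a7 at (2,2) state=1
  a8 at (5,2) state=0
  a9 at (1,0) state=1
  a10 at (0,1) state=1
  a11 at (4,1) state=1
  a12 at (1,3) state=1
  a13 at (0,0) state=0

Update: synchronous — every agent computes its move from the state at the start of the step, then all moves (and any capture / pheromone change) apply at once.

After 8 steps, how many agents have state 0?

0

t=1: a0@(4,2):1 a1@(3,1):1 a2@(2,3):1 a3@(2,1):1 a4@(5,0):1 a5@(4,0):1 a6@(3,0):0 a7@(2,2):1 a8@(5,2):1 a9@(1,0):1 a10@(0,1):1 a11@(4,1):1 a12@(1,3):1 a13@(0,0):1
t=2: a0@(4,2):1 a1@(3,1):1 a2@(2,3):1 a3@(2,1):1 a4@(5,0):1 a5@(4,0):1 a6@(3,0):1 a7@(2,2):1 a8@(5,2):1 a9@(1,0):1 a10@(0,1):1 a11@(4,1):1 a12@(1,3):1 a13@(0,0):1
t=3: (unchanged — steady state)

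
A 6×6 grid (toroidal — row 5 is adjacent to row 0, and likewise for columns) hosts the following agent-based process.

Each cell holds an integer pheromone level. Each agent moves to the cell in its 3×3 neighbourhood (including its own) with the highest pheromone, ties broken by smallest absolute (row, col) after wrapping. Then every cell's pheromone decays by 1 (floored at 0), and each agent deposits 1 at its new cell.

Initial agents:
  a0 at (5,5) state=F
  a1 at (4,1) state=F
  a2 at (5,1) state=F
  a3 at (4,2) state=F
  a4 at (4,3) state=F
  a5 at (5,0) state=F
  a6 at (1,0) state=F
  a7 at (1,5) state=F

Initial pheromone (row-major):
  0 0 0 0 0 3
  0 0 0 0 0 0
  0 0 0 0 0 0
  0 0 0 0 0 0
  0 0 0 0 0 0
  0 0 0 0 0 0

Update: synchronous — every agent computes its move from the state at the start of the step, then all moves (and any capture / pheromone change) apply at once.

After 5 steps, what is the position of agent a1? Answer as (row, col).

(3, 0)

t=1: a0@(0,5) a1@(3,0) a2@(0,0) a3@(3,1) a4@(3,2) a5@(0,5) a6@(0,5) a7@(0,5) | pheromone: 1 0 0 0 0 6 / 0 0 0 0 0 0 / 0 0 0 0 0 0 / 1 1 1 0 0 0 / 0 0 0 0 0 0 / 0 0 0 0 0 0
t=2: a0@(0,5) a1@(3,0) a2@(0,5) a3@(3,0) a4@(3,1) a5@(0,5) a6@(0,5) a7@(0,5) | pheromone: 0 0 0 0 0 10 / 0 0 0 0 0 0 / 0 0 0 0 0 0 / 2 1 0 0 0 0 / 0 0 0 0 0 0 / 0 0 0 0 0 0
t=3: a0@(0,5) a1@(3,0) a2@(0,5) a3@(3,0) a4@(3,0) a5@(0,5) a6@(0,5) a7@(0,5) | pheromone: 0 0 0 0 0 14 / 0 0 0 0 0 0 / 0 0 0 0 0 0 / 4 0 0 0 0 0 / 0 0 0 0 0 0 / 0 0 0 0 0 0
t=4: a0@(0,5) a1@(3,0) a2@(0,5) a3@(3,0) a4@(3,0) a5@(0,5) a6@(0,5) a7@(0,5) | pheromone: 0 0 0 0 0 18 / 0 0 0 0 0 0 / 0 0 0 0 0 0 / 6 0 0 0 0 0 / 0 0 0 0 0 0 / 0 0 0 0 0 0
t=5: a0@(0,5) a1@(3,0) a2@(0,5) a3@(3,0) a4@(3,0) a5@(0,5) a6@(0,5) a7@(0,5) | pheromone: 0 0 0 0 0 22 / 0 0 0 0 0 0 / 0 0 0 0 0 0 / 8 0 0 0 0 0 / 0 0 0 0 0 0 / 0 0 0 0 0 0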